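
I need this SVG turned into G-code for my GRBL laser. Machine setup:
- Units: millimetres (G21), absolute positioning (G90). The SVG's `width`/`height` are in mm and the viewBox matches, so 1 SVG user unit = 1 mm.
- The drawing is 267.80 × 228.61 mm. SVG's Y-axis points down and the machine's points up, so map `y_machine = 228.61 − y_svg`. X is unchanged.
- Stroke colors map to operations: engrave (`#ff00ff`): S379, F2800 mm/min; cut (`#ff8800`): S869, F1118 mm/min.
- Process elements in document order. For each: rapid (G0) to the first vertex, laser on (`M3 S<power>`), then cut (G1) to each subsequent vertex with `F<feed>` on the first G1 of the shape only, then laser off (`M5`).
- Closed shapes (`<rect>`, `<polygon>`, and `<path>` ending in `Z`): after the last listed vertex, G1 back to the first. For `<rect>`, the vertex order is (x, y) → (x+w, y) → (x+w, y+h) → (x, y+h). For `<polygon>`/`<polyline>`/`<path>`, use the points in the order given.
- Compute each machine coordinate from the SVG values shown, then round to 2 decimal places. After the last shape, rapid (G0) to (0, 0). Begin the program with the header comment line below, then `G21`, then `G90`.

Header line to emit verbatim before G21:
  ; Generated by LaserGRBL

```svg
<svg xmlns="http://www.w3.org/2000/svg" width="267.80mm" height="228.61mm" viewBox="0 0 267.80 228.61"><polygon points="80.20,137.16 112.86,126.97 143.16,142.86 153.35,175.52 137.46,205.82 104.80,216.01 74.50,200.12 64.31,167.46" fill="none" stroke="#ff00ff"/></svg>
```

Since the viewBox matches the mm dimensions, user units are millimetres directly. The only transform is the Y-flip y_m = 228.61 − y_svg.

Shape 1 is a regular polygon drawn with `<polygon>`. Its stroke #ff00ff means engrave at S379, F2800. After flipping Y the toolpath is (80.20,91.45) → (112.86,101.64) → (143.16,85.75) → (153.35,53.09) → (137.46,22.79) → (104.80,12.60) → (74.50,28.49) → (64.31,61.15) → (80.20,91.45), returning to the start.

; Generated by LaserGRBL
G21
G90
G0 X80.20 Y91.45
M3 S379
G1 X112.86 Y101.64 F2800
G1 X143.16 Y85.75
G1 X153.35 Y53.09
G1 X137.46 Y22.79
G1 X104.80 Y12.60
G1 X74.50 Y28.49
G1 X64.31 Y61.15
G1 X80.20 Y91.45
M5
G0 X0.00 Y0.00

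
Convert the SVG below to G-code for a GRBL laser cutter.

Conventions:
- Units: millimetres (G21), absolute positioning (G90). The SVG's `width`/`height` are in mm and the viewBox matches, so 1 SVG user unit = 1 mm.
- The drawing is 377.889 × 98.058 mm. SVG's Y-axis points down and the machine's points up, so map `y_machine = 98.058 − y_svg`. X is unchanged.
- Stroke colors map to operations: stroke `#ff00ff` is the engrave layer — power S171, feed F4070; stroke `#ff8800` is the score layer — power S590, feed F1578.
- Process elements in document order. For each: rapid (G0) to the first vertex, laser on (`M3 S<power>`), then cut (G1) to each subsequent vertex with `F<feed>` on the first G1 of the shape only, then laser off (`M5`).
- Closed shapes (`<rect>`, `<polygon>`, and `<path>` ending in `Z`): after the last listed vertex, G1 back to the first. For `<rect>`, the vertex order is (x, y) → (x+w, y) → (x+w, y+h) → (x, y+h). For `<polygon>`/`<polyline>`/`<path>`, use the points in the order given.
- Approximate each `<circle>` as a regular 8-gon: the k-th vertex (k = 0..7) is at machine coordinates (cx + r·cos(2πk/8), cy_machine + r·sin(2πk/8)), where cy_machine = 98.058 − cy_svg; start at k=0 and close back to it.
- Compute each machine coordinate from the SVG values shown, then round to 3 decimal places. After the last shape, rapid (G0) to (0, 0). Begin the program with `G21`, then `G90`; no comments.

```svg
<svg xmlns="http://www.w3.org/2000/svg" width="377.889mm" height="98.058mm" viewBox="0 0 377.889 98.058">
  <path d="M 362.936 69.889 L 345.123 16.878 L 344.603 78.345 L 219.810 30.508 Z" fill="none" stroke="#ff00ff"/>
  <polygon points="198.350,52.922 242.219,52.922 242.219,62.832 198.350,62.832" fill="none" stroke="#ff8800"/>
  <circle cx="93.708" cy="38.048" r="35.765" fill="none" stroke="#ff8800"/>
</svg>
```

G21
G90
G0 X362.936 Y28.169
M3 S171
G1 X345.123 Y81.180 F4070
G1 X344.603 Y19.713
G1 X219.810 Y67.550
G1 X362.936 Y28.169
M5
G0 X198.350 Y45.136
M3 S590
G1 X242.219 Y45.136 F1578
G1 X242.219 Y35.226
G1 X198.350 Y35.226
G1 X198.350 Y45.136
M5
G0 X129.473 Y60.010
M3 S590
G1 X118.998 Y85.300 F1578
G1 X93.708 Y95.775
G1 X68.418 Y85.300
G1 X57.943 Y60.010
G1 X68.418 Y34.720
G1 X93.708 Y24.245
G1 X118.998 Y34.720
G1 X129.473 Y60.010
M5
G0 X0.000 Y0.000

1 u = 1 mm; y_m = 98.058 − y.

[1] `<path>` closed polygon, #ff00ff→engrave S171 F4070: (362.936,28.169) → (345.123,81.180) → (344.603,19.713) → (219.810,67.550) → (362.936,28.169) (closed)

[2] `<polygon>` rectangle, #ff8800→score S590 F1578: (198.350,45.136) → (242.219,45.136) → (242.219,35.226) → (198.350,35.226) → (198.350,45.136) (closed)

[3] `<circle>` circle, #ff8800→score S590 F1578: (129.473,60.010) → (118.998,85.300) → (93.708,95.775) → (68.418,85.300) → (57.943,60.010) → (68.418,34.720) → (93.708,24.245) → (118.998,34.720) → (129.473,60.010) (closed)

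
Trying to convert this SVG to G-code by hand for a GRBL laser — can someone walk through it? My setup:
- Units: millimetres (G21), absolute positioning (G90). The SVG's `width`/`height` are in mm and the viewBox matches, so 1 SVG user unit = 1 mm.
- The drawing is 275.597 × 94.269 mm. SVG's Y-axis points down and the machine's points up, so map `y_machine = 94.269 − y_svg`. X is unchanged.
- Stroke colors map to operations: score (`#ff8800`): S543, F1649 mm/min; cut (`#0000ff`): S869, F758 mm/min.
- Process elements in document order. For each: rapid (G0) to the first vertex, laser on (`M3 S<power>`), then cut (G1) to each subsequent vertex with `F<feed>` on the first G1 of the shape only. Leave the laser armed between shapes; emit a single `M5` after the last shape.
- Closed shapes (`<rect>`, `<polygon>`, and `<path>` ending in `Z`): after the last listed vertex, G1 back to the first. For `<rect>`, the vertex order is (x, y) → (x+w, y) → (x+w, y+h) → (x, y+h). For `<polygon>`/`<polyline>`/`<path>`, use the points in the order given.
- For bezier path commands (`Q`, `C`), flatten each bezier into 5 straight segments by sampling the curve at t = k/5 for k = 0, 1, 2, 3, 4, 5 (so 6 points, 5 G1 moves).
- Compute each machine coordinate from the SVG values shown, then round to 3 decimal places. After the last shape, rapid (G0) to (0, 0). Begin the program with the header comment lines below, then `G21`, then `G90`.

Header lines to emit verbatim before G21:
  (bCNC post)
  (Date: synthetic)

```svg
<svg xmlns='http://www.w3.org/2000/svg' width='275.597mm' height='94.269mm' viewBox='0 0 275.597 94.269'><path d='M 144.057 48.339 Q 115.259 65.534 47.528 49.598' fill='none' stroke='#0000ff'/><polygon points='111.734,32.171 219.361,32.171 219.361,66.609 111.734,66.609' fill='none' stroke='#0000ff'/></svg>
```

(bCNC post)
(Date: synthetic)
G21
G90
G0 X144.057 Y45.930
M3 S869
G1 X130.980 Y40.377 F758
G1 X114.789 Y37.475
G1 X95.484 Y37.223
G1 X73.063 Y39.622
G1 X47.528 Y44.671
G0 X111.734 Y62.098
M3 S869
G1 X219.361 Y62.098 F758
G1 X219.361 Y27.660
G1 X111.734 Y27.660
G1 X111.734 Y62.098
M5
G0 X0.000 Y0.000

viewBox `0 0 275.597 94.269` with mm width/height → 1 unit = 1 mm. Flip: y_m = 94.269 − y_svg.

**Shape 1** — `<path>` quadratic bezier, stroke `#0000ff` → cut (S869, F758). Control points (SVG): P0=(144.057,48.339), P1=(115.259,65.534), P2=(47.528,49.598); sampled at t=k/5. Machine vertices: (144.057,45.930) → (130.980,40.377) → (114.789,37.475) → (95.484,37.223) → (73.063,39.622) → (47.528,44.671). Open path.

**Shape 2** — `<polygon>` rectangle, stroke `#0000ff` → cut (S869, F758). Machine vertices: (111.734,62.098) → (219.361,62.098) → (219.361,27.660) → (111.734,27.660) → (111.734,62.098). Closed: final G1 returns to the first vertex.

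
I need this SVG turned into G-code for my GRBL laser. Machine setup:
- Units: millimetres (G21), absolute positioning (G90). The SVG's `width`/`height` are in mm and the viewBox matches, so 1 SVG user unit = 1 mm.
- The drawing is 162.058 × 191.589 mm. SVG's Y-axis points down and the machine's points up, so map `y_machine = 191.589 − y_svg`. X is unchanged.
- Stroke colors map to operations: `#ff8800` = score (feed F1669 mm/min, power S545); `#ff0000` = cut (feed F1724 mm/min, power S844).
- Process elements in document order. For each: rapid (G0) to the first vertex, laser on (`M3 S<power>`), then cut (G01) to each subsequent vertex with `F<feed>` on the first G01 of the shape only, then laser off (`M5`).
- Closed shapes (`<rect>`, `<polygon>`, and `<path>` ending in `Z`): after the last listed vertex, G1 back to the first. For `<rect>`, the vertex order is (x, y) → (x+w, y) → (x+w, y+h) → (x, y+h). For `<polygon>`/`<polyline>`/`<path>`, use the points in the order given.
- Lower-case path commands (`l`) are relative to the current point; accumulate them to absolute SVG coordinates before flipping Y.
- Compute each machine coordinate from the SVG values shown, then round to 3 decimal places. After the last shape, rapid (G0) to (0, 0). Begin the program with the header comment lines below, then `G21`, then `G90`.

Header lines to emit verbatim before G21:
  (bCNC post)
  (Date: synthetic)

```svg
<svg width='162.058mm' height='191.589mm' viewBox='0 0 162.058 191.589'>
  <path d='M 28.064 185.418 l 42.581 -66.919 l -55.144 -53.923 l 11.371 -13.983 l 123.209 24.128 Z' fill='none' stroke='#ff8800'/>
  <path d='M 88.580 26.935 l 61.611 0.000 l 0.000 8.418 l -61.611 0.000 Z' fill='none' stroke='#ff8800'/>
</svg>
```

1 u = 1 mm; y_m = 191.589 − y.

[1] `<path>` closed polygon, #ff8800→score S545 F1669: (28.064,6.171) → (70.645,73.090) → (15.501,127.013) → (26.872,140.996) → (150.081,116.868) → (28.064,6.171) (closed)

[2] `<path>` rectangle, #ff8800→score S545 F1669: (88.580,164.654) → (150.191,164.654) → (150.191,156.236) → (88.580,156.236) → (88.580,164.654) (closed)

(bCNC post)
(Date: synthetic)
G21
G90
G0 X28.064 Y6.171
M3 S545
G01 X70.645 Y73.090 F1669
G01 X15.501 Y127.013
G01 X26.872 Y140.996
G01 X150.081 Y116.868
G01 X28.064 Y6.171
M5
G0 X88.580 Y164.654
M3 S545
G01 X150.191 Y164.654 F1669
G01 X150.191 Y156.236
G01 X88.580 Y156.236
G01 X88.580 Y164.654
M5
G0 X0.000 Y0.000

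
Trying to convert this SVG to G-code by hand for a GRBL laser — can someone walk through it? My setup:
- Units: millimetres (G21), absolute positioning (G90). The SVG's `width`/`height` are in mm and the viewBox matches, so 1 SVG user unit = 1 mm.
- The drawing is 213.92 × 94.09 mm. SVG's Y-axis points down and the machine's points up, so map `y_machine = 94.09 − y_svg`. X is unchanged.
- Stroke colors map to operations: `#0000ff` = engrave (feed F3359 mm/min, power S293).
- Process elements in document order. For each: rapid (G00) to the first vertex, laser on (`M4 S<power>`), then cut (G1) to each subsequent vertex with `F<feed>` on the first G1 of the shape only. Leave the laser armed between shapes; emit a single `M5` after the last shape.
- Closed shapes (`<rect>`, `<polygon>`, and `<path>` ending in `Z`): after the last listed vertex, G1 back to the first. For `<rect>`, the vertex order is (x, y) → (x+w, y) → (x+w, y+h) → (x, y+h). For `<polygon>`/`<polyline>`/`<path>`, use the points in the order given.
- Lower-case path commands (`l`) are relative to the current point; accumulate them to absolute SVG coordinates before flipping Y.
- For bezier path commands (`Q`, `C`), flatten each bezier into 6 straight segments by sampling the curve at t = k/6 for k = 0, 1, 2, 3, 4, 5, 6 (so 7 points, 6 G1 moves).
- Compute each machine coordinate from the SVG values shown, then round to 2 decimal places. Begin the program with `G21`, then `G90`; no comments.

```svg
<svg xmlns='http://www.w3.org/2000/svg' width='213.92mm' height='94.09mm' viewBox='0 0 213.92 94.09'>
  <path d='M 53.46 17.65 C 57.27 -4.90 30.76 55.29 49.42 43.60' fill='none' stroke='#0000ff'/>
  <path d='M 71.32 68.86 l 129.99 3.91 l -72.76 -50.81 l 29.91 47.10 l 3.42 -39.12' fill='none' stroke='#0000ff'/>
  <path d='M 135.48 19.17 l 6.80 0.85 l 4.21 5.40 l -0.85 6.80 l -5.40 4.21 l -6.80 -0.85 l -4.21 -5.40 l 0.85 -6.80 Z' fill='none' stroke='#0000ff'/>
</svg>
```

G21
G90
G00 X53.46 Y76.44
M4 S293
G1 X53.19 Y81.54 F3359
G1 X49.96 Y77.14
G1 X45.87 Y67.54
G1 X43.02 Y57.03
G1 X43.50 Y49.92
G1 X49.42 Y50.49
G00 X71.32 Y25.23
M4 S293
G1 X201.31 Y21.32 F3359
G1 X128.55 Y72.13
G1 X158.46 Y25.03
G1 X161.88 Y64.15
G00 X135.48 Y74.92
M4 S293
G1 X142.28 Y74.07 F3359
G1 X146.49 Y68.67
G1 X145.64 Y61.87
G1 X140.24 Y57.66
G1 X133.44 Y58.51
G1 X129.23 Y63.91
G1 X130.08 Y70.71
G1 X135.48 Y74.92
M5

viewBox `0 0 213.92 94.09` with mm width/height → 1 unit = 1 mm. Flip: y_m = 94.09 − y_svg.

**Shape 1** — `<path>` cubic bezier, stroke `#0000ff` → engrave (S293, F3359). Control points (SVG): P0=(53.46,17.65), P1=(57.27,-4.90), P2=(30.76,55.29), P3=(49.42,43.60); sampled at t=k/6. Machine vertices: (53.46,76.44) → (53.19,81.54) → (49.96,77.14) → (45.87,67.54) → (43.02,57.03) → (43.50,49.92) → (49.42,50.49). Open path.

**Shape 2** — `<path>` open polyline, stroke `#0000ff` → engrave (S293, F3359). Machine vertices: (71.32,25.23) → (201.31,21.32) → (128.55,72.13) → (158.46,25.03) → (161.88,64.15). Open path.

**Shape 3** — `<path>` regular polygon, stroke `#0000ff` → engrave (S293, F3359). Machine vertices: (135.48,74.92) → (142.28,74.07) → (146.49,68.67) → (145.64,61.87) → (140.24,57.66) → (133.44,58.51) → (129.23,63.91) → (130.08,70.71) → (135.48,74.92). Closed: final G1 returns to the first vertex.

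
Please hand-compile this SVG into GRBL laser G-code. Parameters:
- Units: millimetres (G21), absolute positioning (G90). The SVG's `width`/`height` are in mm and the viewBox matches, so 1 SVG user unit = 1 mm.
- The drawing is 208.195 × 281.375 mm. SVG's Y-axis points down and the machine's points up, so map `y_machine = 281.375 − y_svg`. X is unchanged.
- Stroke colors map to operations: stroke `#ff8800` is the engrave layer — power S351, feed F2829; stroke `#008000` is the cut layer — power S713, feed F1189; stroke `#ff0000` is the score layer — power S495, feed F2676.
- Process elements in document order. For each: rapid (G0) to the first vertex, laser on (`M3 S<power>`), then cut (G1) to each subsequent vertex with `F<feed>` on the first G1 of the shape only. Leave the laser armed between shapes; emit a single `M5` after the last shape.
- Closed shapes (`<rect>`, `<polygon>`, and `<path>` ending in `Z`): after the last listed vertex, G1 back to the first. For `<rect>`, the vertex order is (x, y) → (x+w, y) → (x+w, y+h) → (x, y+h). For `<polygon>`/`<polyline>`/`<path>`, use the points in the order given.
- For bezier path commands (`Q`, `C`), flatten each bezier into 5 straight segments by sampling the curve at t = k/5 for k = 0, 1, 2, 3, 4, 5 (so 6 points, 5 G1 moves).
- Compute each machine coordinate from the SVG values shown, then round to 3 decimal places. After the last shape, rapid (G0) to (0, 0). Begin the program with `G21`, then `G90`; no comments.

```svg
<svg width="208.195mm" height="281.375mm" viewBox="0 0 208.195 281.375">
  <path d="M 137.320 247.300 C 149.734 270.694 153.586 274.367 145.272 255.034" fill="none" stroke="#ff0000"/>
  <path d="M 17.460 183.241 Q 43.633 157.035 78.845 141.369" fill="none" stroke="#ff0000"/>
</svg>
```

G21
G90
G0 X137.320 Y34.075
M3 S495
G1 X143.712 Y22.431 F2676
G1 X147.876 Y15.679
G1 X149.640 Y13.974
G1 X148.829 Y17.476
G1 X145.272 Y26.341
G0 X17.460 Y98.134
M3 S495
G1 X28.291 Y108.195 F2676
G1 X39.845 Y117.412
G1 X52.122 Y125.787
G1 X65.122 Y133.318
G1 X78.845 Y140.006
M5
G0 X0.000 Y0.000

1 u = 1 mm; y_m = 281.375 − y.

[1] `<path>` cubic bezier, #ff0000→score S495 F2676: (137.320,34.075) → (143.712,22.431) → (147.876,15.679) → (149.640,13.974) → (148.829,17.476) → (145.272,26.341)

[2] `<path>` quadratic bezier, #ff0000→score S495 F2676: (17.460,98.134) → (28.291,108.195) → (39.845,117.412) → (52.122,125.787) → (65.122,133.318) → (78.845,140.006)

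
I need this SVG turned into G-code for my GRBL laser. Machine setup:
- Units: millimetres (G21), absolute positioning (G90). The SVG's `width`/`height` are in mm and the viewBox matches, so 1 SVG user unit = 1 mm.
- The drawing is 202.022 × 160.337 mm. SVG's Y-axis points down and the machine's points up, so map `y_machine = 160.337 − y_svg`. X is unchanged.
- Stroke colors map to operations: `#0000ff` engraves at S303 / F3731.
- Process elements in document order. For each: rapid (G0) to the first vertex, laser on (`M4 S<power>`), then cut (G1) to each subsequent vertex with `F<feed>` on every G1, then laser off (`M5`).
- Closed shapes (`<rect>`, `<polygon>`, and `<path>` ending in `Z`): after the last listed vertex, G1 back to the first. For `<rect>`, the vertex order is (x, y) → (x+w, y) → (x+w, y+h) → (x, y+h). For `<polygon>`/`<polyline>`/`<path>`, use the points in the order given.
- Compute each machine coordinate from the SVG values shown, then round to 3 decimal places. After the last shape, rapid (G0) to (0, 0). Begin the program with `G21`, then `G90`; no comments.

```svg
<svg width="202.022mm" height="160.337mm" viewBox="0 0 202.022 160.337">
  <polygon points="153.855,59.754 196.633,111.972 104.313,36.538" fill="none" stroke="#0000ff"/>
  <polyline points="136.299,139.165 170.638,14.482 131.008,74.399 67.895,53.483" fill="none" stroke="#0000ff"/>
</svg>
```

viewBox `0 0 202.022 160.337` with mm width/height → 1 unit = 1 mm. Flip: y_m = 160.337 − y_svg.

**Shape 1** — `<polygon>` closed polygon, stroke `#0000ff` → engrave (S303, F3731). Machine vertices: (153.855,100.583) → (196.633,48.365) → (104.313,123.799) → (153.855,100.583). Closed: final G1 returns to the first vertex.

**Shape 2** — `<polyline>` open polyline, stroke `#0000ff` → engrave (S303, F3731). Machine vertices: (136.299,21.172) → (170.638,145.855) → (131.008,85.938) → (67.895,106.854). Open path.

G21
G90
G0 X153.855 Y100.583
M4 S303
G1 X196.633 Y48.365 F3731
G1 X104.313 Y123.799 F3731
G1 X153.855 Y100.583 F3731
M5
G0 X136.299 Y21.172
M4 S303
G1 X170.638 Y145.855 F3731
G1 X131.008 Y85.938 F3731
G1 X67.895 Y106.854 F3731
M5
G0 X0.000 Y0.000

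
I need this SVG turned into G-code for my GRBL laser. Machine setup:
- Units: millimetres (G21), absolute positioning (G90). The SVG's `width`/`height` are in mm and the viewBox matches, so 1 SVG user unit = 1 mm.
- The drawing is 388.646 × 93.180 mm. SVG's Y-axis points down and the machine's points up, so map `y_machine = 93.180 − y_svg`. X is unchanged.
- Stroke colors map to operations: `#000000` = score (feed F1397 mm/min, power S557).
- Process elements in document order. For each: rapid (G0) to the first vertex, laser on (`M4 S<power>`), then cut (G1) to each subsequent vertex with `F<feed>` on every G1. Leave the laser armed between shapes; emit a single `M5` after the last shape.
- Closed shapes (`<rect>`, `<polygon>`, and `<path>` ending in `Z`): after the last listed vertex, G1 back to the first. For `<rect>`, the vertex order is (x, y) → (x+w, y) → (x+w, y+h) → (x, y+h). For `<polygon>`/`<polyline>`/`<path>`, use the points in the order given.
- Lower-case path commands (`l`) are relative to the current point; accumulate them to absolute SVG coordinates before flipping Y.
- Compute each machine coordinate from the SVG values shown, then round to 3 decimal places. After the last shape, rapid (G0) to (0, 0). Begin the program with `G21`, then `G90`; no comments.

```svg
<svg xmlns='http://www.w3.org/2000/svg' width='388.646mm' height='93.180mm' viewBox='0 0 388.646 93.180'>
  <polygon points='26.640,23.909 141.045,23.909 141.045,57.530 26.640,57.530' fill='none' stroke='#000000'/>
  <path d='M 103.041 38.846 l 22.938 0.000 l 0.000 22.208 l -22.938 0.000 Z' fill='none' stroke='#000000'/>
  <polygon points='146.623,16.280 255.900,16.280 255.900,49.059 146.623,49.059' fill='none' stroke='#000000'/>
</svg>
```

G21
G90
G0 X26.640 Y69.271
M4 S557
G1 X141.045 Y69.271 F1397
G1 X141.045 Y35.650 F1397
G1 X26.640 Y35.650 F1397
G1 X26.640 Y69.271 F1397
G0 X103.041 Y54.334
M4 S557
G1 X125.979 Y54.334 F1397
G1 X125.979 Y32.126 F1397
G1 X103.041 Y32.126 F1397
G1 X103.041 Y54.334 F1397
G0 X146.623 Y76.900
M4 S557
G1 X255.900 Y76.900 F1397
G1 X255.900 Y44.121 F1397
G1 X146.623 Y44.121 F1397
G1 X146.623 Y76.900 F1397
M5
G0 X0.000 Y0.000

viewBox `0 0 388.646 93.180` with mm width/height → 1 unit = 1 mm. Flip: y_m = 93.180 − y_svg.

**Shape 1** — `<polygon>` rectangle, stroke `#000000` → score (S557, F1397). Machine vertices: (26.640,69.271) → (141.045,69.271) → (141.045,35.650) → (26.640,35.650) → (26.640,69.271). Closed: final G1 returns to the first vertex.

**Shape 2** — `<path>` rectangle, stroke `#000000` → score (S557, F1397). Machine vertices: (103.041,54.334) → (125.979,54.334) → (125.979,32.126) → (103.041,32.126) → (103.041,54.334). Closed: final G1 returns to the first vertex.

**Shape 3** — `<polygon>` rectangle, stroke `#000000` → score (S557, F1397). Machine vertices: (146.623,76.900) → (255.900,76.900) → (255.900,44.121) → (146.623,44.121) → (146.623,76.900). Closed: final G1 returns to the first vertex.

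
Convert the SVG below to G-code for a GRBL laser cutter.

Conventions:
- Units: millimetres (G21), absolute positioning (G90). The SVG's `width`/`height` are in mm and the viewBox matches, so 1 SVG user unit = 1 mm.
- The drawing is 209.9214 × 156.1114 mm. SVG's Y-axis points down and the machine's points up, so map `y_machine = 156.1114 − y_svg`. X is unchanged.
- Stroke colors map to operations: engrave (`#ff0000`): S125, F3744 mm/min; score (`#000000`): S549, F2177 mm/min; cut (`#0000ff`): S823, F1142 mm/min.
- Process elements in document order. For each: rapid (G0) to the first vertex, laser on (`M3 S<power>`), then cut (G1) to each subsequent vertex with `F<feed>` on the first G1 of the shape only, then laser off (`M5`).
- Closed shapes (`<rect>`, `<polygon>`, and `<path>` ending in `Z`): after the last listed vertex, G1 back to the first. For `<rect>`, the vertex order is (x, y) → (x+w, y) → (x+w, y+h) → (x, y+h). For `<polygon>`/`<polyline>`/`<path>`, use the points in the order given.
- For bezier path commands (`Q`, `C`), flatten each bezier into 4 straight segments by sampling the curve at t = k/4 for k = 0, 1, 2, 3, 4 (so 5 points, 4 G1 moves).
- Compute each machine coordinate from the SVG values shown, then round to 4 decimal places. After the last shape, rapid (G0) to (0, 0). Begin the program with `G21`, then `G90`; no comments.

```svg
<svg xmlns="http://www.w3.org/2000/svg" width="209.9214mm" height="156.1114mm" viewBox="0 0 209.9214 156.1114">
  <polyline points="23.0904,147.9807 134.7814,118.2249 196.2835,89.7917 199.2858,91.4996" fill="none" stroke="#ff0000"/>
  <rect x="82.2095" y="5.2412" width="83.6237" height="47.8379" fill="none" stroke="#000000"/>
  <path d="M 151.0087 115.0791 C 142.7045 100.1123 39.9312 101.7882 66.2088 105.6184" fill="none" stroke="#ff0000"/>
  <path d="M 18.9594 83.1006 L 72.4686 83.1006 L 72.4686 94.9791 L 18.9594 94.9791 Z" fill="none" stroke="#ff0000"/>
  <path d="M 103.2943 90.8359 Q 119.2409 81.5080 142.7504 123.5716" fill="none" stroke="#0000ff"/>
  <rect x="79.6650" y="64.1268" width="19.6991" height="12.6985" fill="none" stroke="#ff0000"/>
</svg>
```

G21
G90
G0 X23.0904 Y8.1307
M3 S125
G1 X134.7814 Y37.8865 F3744
G1 X196.2835 Y66.3197
G1 X199.2858 Y64.6118
M5
G0 X82.2095 Y150.8702
M3 S549
G1 X165.8332 Y150.8702 F2177
G1 X165.8332 Y103.0323
G1 X82.2095 Y103.0323
G1 X82.2095 Y150.8702
M5
G0 X151.0087 Y41.0323
M3 S125
G1 X130.5601 Y49.3633 F3744
G1 X95.6406 Y52.8115
G1 X67.2051 Y52.7353
G1 X66.2088 Y50.4930
M5
G0 X18.9594 Y73.0108
M3 S125
G1 X72.4686 Y73.0108 F3744
G1 X72.4686 Y61.1323
G1 X18.9594 Y61.1323
G1 X18.9594 Y73.0108
M5
G0 X103.2943 Y65.2755
M3 S823
G1 X111.7403 Y66.7275 F1142
G1 X121.1316 Y61.7555
G1 X131.4683 Y50.3596
G1 X142.7504 Y32.5398
M5
G0 X79.6650 Y91.9846
M3 S125
G1 X99.3641 Y91.9846 F3744
G1 X99.3641 Y79.2861
G1 X79.6650 Y79.2861
G1 X79.6650 Y91.9846
M5
G0 X0.0000 Y0.0000

Since the viewBox matches the mm dimensions, user units are millimetres directly. The only transform is the Y-flip y_m = 156.1114 − y_svg.

Shape 1 is a open polyline drawn with `<polyline>`. Its stroke #ff0000 means engrave at S125, F3744. After flipping Y the toolpath is (23.0904,8.1307) → (134.7814,37.8865) → (196.2835,66.3197) → (199.2858,64.6118).

Shape 2 is a rectangle drawn with `<rect>`. Its stroke #000000 means score at S549, F2177. After flipping Y the toolpath is (82.2095,150.8702) → (165.8332,150.8702) → (165.8332,103.0323) → (82.2095,103.0323) → (82.2095,150.8702), returning to the start.

Shape 3 is a cubic bezier drawn with `<path>`. Its stroke #ff0000 means engrave at S125, F3744. After flipping Y the toolpath is (151.0087,41.0323) → (130.5601,49.3633) → (95.6406,52.8115) → (67.2051,52.7353) → (66.2088,50.4930).

Shape 4 is a rectangle drawn with `<path>`. Its stroke #ff0000 means engrave at S125, F3744. After flipping Y the toolpath is (18.9594,73.0108) → (72.4686,73.0108) → (72.4686,61.1323) → (18.9594,61.1323) → (18.9594,73.0108), returning to the start.

Shape 5 is a quadratic bezier drawn with `<path>`. Its stroke #0000ff means cut at S823, F1142. After flipping Y the toolpath is (103.2943,65.2755) → (111.7403,66.7275) → (121.1316,61.7555) → (131.4683,50.3596) → (142.7504,32.5398).

Shape 6 is a rectangle drawn with `<rect>`. Its stroke #ff0000 means engrave at S125, F3744. After flipping Y the toolpath is (79.6650,91.9846) → (99.3641,91.9846) → (99.3641,79.2861) → (79.6650,79.2861) → (79.6650,91.9846), returning to the start.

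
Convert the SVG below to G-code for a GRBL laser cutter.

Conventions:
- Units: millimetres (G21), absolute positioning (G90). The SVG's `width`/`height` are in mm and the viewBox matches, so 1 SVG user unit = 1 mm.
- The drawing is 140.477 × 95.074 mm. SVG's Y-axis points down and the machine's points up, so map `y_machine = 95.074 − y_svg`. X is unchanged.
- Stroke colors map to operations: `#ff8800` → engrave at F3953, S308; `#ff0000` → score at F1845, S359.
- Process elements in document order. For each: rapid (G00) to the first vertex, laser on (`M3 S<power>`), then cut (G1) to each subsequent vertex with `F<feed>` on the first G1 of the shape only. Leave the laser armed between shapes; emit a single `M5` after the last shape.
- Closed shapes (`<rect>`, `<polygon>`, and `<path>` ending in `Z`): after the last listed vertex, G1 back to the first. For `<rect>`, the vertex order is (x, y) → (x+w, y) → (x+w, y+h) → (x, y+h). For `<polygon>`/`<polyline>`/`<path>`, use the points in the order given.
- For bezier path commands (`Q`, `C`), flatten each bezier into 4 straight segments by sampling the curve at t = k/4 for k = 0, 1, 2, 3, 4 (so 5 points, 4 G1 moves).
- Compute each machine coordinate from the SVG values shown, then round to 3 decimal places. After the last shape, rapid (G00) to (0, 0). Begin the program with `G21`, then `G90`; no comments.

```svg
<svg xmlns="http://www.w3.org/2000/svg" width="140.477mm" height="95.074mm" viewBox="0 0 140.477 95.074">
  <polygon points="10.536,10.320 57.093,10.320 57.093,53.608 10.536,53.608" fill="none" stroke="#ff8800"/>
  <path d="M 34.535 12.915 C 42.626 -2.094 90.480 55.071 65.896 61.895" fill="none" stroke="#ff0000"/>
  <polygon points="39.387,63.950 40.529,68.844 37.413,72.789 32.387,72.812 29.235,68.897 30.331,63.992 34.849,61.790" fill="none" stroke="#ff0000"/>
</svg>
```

Since the viewBox matches the mm dimensions, user units are millimetres directly. The only transform is the Y-flip y_m = 95.074 − y_svg.

Shape 1 is a rectangle drawn with `<polygon>`. Its stroke #ff8800 means engrave at S308, F3953. After flipping Y the toolpath is (10.536,84.754) → (57.093,84.754) → (57.093,41.466) → (10.536,41.466) → (10.536,84.754), returning to the start.

Shape 2 is a cubic bezier drawn with `<path>`. Its stroke #ff0000 means score at S359, F1845. After flipping Y the toolpath is (34.535,82.159) → (46.306,81.797) → (62.469,65.856) → (72.505,45.822) → (65.896,33.179).

Shape 3 is a regular polygon drawn with `<polygon>`. Its stroke #ff0000 means score at S359, F1845. After flipping Y the toolpath is (39.387,31.124) → (40.529,26.230) → (37.413,22.285) → (32.387,22.262) → (29.235,26.177) → (30.331,31.082) → (34.849,33.284) → (39.387,31.124), returning to the start.

G21
G90
G00 X10.536 Y84.754
M3 S308
G1 X57.093 Y84.754 F3953
G1 X57.093 Y41.466
G1 X10.536 Y41.466
G1 X10.536 Y84.754
G00 X34.535 Y82.159
M3 S359
G1 X46.306 Y81.797 F1845
G1 X62.469 Y65.856
G1 X72.505 Y45.822
G1 X65.896 Y33.179
G00 X39.387 Y31.124
M3 S359
G1 X40.529 Y26.230 F1845
G1 X37.413 Y22.285
G1 X32.387 Y22.262
G1 X29.235 Y26.177
G1 X30.331 Y31.082
G1 X34.849 Y33.284
G1 X39.387 Y31.124
M5
G00 X0.000 Y0.000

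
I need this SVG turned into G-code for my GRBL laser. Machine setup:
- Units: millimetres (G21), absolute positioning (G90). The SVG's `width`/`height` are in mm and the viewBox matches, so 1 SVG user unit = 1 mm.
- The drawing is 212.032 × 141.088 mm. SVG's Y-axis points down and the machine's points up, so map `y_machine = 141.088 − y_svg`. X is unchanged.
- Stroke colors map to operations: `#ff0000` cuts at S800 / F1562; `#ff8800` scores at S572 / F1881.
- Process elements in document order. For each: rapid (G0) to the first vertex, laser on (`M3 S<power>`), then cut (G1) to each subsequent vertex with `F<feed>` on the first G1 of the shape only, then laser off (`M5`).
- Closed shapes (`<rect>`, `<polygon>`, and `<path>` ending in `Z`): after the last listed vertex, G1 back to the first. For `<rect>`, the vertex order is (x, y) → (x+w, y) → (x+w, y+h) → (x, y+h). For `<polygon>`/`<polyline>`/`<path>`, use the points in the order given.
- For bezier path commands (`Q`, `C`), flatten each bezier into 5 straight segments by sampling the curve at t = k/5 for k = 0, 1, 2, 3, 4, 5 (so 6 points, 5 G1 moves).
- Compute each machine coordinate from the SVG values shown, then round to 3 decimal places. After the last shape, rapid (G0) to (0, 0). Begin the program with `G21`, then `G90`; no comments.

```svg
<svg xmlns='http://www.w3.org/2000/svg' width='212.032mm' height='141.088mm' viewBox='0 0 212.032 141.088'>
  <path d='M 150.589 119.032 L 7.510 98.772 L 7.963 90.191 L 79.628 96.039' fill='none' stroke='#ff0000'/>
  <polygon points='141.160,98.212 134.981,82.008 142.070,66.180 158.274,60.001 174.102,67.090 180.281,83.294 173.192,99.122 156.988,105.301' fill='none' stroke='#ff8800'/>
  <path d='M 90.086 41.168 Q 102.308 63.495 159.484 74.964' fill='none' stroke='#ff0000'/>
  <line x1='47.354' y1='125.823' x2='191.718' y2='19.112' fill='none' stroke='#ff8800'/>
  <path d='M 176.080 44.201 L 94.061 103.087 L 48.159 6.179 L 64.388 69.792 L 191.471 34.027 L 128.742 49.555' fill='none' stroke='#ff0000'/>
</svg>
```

viewBox `0 0 212.032 141.088` with mm width/height → 1 unit = 1 mm. Flip: y_m = 141.088 − y_svg.

**Shape 1** — `<path>` open polyline, stroke `#ff0000` → cut (S800, F1562). Machine vertices: (150.589,22.056) → (7.510,42.316) → (7.963,50.897) → (79.628,45.049). Open path.

**Shape 2** — `<polygon>` regular polygon, stroke `#ff8800` → score (S572, F1881). Machine vertices: (141.160,42.876) → (134.981,59.080) → (142.070,74.908) → (158.274,81.087) → (174.102,73.998) → (180.281,57.794) → (173.192,41.966) → (156.988,35.787) → (141.160,42.876). Closed: final G1 returns to the first vertex.

**Shape 3** — `<path>` quadratic bezier, stroke `#ff0000` → cut (S800, F1562). Control points (SVG): P0=(90.086,41.168), P1=(102.308,63.495), P2=(159.484,74.964); sampled at t=k/5. Machine vertices: (90.086,99.920) → (96.773,91.424) → (107.056,83.796) → (120.936,77.036) → (138.412,71.146) → (159.484,66.124). Open path.

**Shape 4** — `<line>` line segment, stroke `#ff8800` → score (S572, F1881). Machine vertices: (47.354,15.265) → (191.718,121.976). Open path.

**Shape 5** — `<path>` open polyline, stroke `#ff0000` → cut (S800, F1562). Machine vertices: (176.080,96.887) → (94.061,38.001) → (48.159,134.909) → (64.388,71.296) → (191.471,107.061) → (128.742,91.533). Open path.

G21
G90
G0 X150.589 Y22.056
M3 S800
G1 X7.510 Y42.316 F1562
G1 X7.963 Y50.897
G1 X79.628 Y45.049
M5
G0 X141.160 Y42.876
M3 S572
G1 X134.981 Y59.080 F1881
G1 X142.070 Y74.908
G1 X158.274 Y81.087
G1 X174.102 Y73.998
G1 X180.281 Y57.794
G1 X173.192 Y41.966
G1 X156.988 Y35.787
G1 X141.160 Y42.876
M5
G0 X90.086 Y99.920
M3 S800
G1 X96.773 Y91.424 F1562
G1 X107.056 Y83.796
G1 X120.936 Y77.036
G1 X138.412 Y71.146
G1 X159.484 Y66.124
M5
G0 X47.354 Y15.265
M3 S572
G1 X191.718 Y121.976 F1881
M5
G0 X176.080 Y96.887
M3 S800
G1 X94.061 Y38.001 F1562
G1 X48.159 Y134.909
G1 X64.388 Y71.296
G1 X191.471 Y107.061
G1 X128.742 Y91.533
M5
G0 X0.000 Y0.000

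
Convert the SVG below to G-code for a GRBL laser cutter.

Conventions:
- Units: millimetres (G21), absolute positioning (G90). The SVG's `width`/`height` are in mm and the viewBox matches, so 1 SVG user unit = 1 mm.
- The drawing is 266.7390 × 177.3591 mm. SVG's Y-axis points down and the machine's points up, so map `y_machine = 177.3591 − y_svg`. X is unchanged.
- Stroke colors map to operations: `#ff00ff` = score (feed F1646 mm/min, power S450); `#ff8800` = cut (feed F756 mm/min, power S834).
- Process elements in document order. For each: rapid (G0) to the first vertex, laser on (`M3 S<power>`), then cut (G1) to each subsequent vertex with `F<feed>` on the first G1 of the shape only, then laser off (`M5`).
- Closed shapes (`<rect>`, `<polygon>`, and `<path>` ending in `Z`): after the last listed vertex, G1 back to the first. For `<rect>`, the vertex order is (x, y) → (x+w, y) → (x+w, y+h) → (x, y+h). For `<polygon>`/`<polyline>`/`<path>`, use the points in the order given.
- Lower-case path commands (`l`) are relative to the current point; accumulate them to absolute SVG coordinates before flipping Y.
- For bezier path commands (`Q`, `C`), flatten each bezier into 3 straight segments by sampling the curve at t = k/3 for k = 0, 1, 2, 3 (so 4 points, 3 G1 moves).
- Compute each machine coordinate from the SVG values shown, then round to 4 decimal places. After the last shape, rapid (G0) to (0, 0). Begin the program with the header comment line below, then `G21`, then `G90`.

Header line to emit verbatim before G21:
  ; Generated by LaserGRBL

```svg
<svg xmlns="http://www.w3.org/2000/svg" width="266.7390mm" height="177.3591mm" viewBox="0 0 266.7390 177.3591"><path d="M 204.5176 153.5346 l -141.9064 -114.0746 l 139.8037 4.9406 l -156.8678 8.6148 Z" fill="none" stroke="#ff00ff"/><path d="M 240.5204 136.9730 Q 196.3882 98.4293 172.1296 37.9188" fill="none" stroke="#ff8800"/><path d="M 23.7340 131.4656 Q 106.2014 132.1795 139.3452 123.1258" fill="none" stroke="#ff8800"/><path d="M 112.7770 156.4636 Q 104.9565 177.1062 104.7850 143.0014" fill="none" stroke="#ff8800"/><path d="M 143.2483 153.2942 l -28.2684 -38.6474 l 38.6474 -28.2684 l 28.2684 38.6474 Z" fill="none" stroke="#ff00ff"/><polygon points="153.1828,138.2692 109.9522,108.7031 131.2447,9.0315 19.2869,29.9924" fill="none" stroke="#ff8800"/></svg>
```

; Generated by LaserGRBL
G21
G90
G0 X204.5176 Y23.8245
M3 S450
G1 X62.6112 Y137.8991 F1646
G1 X202.4149 Y132.9585
G1 X45.5471 Y124.3437
G1 X204.5176 Y23.8245
M5
G0 X240.5204 Y40.3861
M3 S834
G1 X213.3071 Y68.5227 F756
G1 X190.5102 Y101.5407
G1 X172.1296 Y139.4403
M5
G0 X23.7340 Y45.8935
M3 S834
G1 X73.2319 Y46.5029 F756
G1 X111.7689 Y49.2828
G1 X139.3452 Y54.2333
M5
G0 X112.7770 Y20.8955
M3 S834
G1 X108.4132 Y13.2168 F756
G1 X105.7492 Y17.7042
G1 X104.7850 Y34.3577
M5
G0 X143.2483 Y24.0649
M3 S450
G1 X114.9799 Y62.7123 F1646
G1 X153.6273 Y90.9807
G1 X181.8957 Y52.3333
G1 X143.2483 Y24.0649
M5
G0 X153.1828 Y39.0899
M3 S834
G1 X109.9522 Y68.6560 F756
G1 X131.2447 Y168.3276
G1 X19.2869 Y147.3667
G1 X153.1828 Y39.0899
M5
G0 X0.0000 Y0.0000

1 u = 1 mm; y_m = 177.3591 − y.

[1] `<path>` closed polygon, #ff00ff→score S450 F1646: (204.5176,23.8245) → (62.6112,137.8991) → (202.4149,132.9585) → (45.5471,124.3437) → (204.5176,23.8245) (closed)

[2] `<path>` quadratic bezier, #ff8800→cut S834 F756: (240.5204,40.3861) → (213.3071,68.5227) → (190.5102,101.5407) → (172.1296,139.4403)

[3] `<path>` quadratic bezier, #ff8800→cut S834 F756: (23.7340,45.8935) → (73.2319,46.5029) → (111.7689,49.2828) → (139.3452,54.2333)

[4] `<path>` quadratic bezier, #ff8800→cut S834 F756: (112.7770,20.8955) → (108.4132,13.2168) → (105.7492,17.7042) → (104.7850,34.3577)

[5] `<path>` regular polygon, #ff00ff→score S450 F1646: (143.2483,24.0649) → (114.9799,62.7123) → (153.6273,90.9807) → (181.8957,52.3333) → (143.2483,24.0649) (closed)

[6] `<polygon>` closed polygon, #ff8800→cut S834 F756: (153.1828,39.0899) → (109.9522,68.6560) → (131.2447,168.3276) → (19.2869,147.3667) → (153.1828,39.0899) (closed)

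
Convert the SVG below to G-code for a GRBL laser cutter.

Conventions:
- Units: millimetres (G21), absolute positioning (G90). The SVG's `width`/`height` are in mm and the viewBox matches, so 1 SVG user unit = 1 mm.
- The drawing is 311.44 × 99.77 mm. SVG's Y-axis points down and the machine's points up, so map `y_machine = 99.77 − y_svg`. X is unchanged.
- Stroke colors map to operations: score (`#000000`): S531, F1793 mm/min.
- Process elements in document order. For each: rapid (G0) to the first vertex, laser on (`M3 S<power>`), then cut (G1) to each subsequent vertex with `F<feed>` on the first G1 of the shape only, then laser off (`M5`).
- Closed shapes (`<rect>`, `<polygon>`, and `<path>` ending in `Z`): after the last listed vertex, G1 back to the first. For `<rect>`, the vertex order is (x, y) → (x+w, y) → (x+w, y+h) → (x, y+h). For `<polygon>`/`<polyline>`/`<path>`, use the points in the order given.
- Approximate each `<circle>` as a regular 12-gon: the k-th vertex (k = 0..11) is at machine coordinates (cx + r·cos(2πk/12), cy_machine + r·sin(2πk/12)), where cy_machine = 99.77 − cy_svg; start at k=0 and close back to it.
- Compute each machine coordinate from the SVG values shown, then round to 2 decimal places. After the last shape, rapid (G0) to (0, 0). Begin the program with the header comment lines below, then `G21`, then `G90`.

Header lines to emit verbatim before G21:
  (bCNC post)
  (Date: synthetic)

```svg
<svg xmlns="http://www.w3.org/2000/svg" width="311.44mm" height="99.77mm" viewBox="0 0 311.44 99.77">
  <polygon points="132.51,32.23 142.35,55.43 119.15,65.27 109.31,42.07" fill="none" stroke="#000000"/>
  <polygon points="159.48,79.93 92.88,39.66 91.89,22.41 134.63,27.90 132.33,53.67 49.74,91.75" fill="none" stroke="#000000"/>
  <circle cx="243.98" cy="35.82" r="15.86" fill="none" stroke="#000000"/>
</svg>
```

Since the viewBox matches the mm dimensions, user units are millimetres directly. The only transform is the Y-flip y_m = 99.77 − y_svg.

Shape 1 is a regular polygon drawn with `<polygon>`. Its stroke #000000 means score at S531, F1793. After flipping Y the toolpath is (132.51,67.54) → (142.35,44.34) → (119.15,34.50) → (109.31,57.70) → (132.51,67.54), returning to the start.

Shape 2 is a closed polygon drawn with `<polygon>`. Its stroke #000000 means score at S531, F1793. After flipping Y the toolpath is (159.48,19.84) → (92.88,60.11) → (91.89,77.36) → (134.63,71.87) → (132.33,46.10) → (49.74,8.02) → (159.48,19.84), returning to the start.

Shape 3 is a circle drawn with `<circle>`. Its stroke #000000 means score at S531, F1793. After flipping Y the toolpath is (259.84,63.95) → (257.72,71.88) → (251.91,77.69) → (243.98,79.81) → (236.05,77.69) → (230.24,71.88) → (228.12,63.95) → (230.24,56.02) → (236.05,50.21) → (243.98,48.09) → (251.91,50.21) → (257.72,56.02) → (259.84,63.95), returning to the start.

(bCNC post)
(Date: synthetic)
G21
G90
G0 X132.51 Y67.54
M3 S531
G1 X142.35 Y44.34 F1793
G1 X119.15 Y34.50
G1 X109.31 Y57.70
G1 X132.51 Y67.54
M5
G0 X159.48 Y19.84
M3 S531
G1 X92.88 Y60.11 F1793
G1 X91.89 Y77.36
G1 X134.63 Y71.87
G1 X132.33 Y46.10
G1 X49.74 Y8.02
G1 X159.48 Y19.84
M5
G0 X259.84 Y63.95
M3 S531
G1 X257.72 Y71.88 F1793
G1 X251.91 Y77.69
G1 X243.98 Y79.81
G1 X236.05 Y77.69
G1 X230.24 Y71.88
G1 X228.12 Y63.95
G1 X230.24 Y56.02
G1 X236.05 Y50.21
G1 X243.98 Y48.09
G1 X251.91 Y50.21
G1 X257.72 Y56.02
G1 X259.84 Y63.95
M5
G0 X0.00 Y0.00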